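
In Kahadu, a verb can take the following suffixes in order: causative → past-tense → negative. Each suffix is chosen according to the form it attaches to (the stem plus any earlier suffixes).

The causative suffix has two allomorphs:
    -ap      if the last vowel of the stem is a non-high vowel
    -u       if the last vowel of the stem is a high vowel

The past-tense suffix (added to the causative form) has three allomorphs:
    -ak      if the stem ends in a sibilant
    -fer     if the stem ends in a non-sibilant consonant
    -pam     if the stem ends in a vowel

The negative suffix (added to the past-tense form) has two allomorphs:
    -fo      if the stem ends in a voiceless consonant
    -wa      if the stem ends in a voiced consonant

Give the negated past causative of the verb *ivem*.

*ivem* — last vowel /e/ (a non-high vowel) → -ap → *ivemap*.
The causative form *ivemap*: final sound = /p/, a non-sibilant consonant → -fer → *ivemapfer*.
The past-tense form *ivemapfer* — final consonant /r/ (voiced) → -wa → *ivemapferwa*.

ivemapferwa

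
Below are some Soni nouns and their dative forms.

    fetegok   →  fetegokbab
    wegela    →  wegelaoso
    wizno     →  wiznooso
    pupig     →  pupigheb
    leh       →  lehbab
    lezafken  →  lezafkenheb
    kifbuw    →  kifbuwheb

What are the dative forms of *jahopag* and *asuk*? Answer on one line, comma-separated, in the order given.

jahopagheb, asukbab

Looking at the final sound of each stem: -bab when the stem ends in a voiceless consonant (*fetegok*, *leh*); -heb when the stem ends in a voiced consonant (*pupig*, *lezafken*, *kifbuw*); -oso when the stem ends in a vowel (*wegela*, *wizno*).
*jahopag*: final sound = /g/, a voiced consonant → -heb → *jahopagheb*.
Since the final sound of *asuk* is /k/ (a voiceless consonant), it takes -bab, giving *asukbab*.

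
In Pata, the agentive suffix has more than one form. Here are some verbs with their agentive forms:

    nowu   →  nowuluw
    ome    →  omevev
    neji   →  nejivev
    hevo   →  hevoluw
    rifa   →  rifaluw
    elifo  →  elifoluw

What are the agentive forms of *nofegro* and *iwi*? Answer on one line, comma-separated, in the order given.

nofegroluw, iwivev

The suffix is conditioned by the last vowel: -vev when the last vowel of the stem is a front vowel (*ome*, *neji*); -luw when the last vowel of the stem is a back vowel (*nowu*, *hevo*, *rifa*, *elifo*).
The last vowel of *nofegro* is /o/, which is a back vowel, so the suffix is -luw, giving *nofegroluw*.
*iwi*: last vowel = /i/, a front vowel → -vev → *iwivev*.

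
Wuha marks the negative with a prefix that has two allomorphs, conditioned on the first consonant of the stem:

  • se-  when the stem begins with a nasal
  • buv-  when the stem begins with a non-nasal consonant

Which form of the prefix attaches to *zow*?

The first consonant of *zow* is /z/, which is non-nasal, so the prefix is buv-.

buv-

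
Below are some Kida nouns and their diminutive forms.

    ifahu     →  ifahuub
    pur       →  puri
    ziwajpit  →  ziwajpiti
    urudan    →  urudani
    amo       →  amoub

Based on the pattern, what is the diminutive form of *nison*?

nisoni

The alternation tracks the final sound of the stem — -i when the stem ends in a consonant (*pur*, *ziwajpit*, *urudan*); -ub when the stem ends in a vowel (*ifahu*, *amo*).
*nison*: final sound = /n/, a consonant → -i → *nisoni*.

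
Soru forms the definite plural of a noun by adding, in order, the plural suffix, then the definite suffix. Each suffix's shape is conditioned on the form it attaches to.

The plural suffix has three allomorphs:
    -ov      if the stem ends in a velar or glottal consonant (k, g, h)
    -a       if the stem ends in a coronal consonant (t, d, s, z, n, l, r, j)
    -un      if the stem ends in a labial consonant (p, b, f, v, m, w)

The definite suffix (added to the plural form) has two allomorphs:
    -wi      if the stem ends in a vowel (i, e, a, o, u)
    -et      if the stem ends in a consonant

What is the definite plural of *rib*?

ribunet

Since the final consonant of *rib* is /b/ (labial), it takes -un, giving *ribun*.
The final sound of the plural form *ribun* is /n/, which is a consonant, so the definite suffix is -et, giving *ribunet*.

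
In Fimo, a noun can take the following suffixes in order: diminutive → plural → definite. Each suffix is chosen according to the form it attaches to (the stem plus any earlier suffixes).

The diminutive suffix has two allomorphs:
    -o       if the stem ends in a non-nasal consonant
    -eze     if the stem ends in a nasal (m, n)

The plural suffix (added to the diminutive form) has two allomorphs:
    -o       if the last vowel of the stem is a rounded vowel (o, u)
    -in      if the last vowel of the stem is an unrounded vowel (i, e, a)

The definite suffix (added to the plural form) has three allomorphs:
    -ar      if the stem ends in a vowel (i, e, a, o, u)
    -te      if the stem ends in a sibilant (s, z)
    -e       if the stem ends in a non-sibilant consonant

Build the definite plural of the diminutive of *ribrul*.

*ribrul* — final consonant /l/ (non-nasal) → -o → *ribrulo*.
Since the last vowel of the diminutive form *ribrulo* is /o/ (a rounded vowel), it takes -o, giving *ribruloo*.
Since the final sound of the plural form *ribruloo* is /o/ (a vowel), it takes -ar, giving *ribrulooar*.

ribrulooar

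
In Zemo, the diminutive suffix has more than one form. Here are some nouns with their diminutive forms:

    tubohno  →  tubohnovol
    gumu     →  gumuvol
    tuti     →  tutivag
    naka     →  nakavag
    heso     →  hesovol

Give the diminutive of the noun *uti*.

utivag

Looking at the last vowel of each stem: -vol when the last vowel of the stem is a rounded vowel (*tubohno*, *gumu*, *heso*); -vag when the last vowel of the stem is an unrounded vowel (*tuti*, *naka*).
*uti*: last vowel = /i/, an unrounded vowel → -vag → *utivag*.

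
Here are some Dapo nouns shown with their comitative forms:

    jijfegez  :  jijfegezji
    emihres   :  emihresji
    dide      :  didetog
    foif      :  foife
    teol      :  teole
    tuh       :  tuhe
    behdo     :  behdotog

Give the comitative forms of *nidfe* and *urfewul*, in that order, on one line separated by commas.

The pattern is sibilance of the final sound: -ji when the stem ends in a sibilant (*jijfegez*, *emihres*); -e when the stem ends in a non-sibilant consonant (*foif*, *teol*, *tuh*); -tog when the stem ends in a vowel (*dide*, *behdo*).
Since the final sound of *nidfe* is /e/ (a vowel), it takes -tog, giving *nidfetog*.
*urfewul* — final sound /l/ (a non-sibilant consonant) → -e → *urfewule*.

nidfetog, urfewule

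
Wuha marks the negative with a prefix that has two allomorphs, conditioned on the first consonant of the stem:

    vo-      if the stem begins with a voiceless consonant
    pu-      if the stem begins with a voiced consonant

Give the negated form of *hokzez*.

The first consonant of *hokzez* is /h/, which is voiceless, so the prefix is vo-, giving *vohokzez*.

vohokzez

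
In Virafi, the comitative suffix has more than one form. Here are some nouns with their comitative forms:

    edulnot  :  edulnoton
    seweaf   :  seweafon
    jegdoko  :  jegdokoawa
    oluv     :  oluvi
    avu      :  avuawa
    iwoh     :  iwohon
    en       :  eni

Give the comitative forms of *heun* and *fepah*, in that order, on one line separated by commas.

The pattern is voicing of the final sound: -on when the stem ends in a voiceless consonant (*edulnot*, *seweaf*, *iwoh*); -i when the stem ends in a voiced consonant (*oluv*, *en*); -awa when the stem ends in a vowel (*jegdoko*, *avu*).
The final sound of *heun* is /n/, which is a voiced consonant, so the suffix is -i, giving *heuni*.
The final sound of *fepah* is /h/, which is a voiceless consonant, so the suffix is -on, giving *fepahon*.

heuni, fepahon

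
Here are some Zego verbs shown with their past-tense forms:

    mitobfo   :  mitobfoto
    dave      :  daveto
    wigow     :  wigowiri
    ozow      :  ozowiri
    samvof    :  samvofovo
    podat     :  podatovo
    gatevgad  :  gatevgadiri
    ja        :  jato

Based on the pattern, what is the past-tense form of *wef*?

The alternation tracks the final sound of the stem — -ovo when the stem ends in a voiceless consonant (*samvof*, *podat*); -iri when the stem ends in a voiced consonant (*wigow*, *ozow*, *gatevgad*); -to when the stem ends in a vowel (*mitobfo*, *dave*, *ja*).
Since the final sound of *wef* is /f/ (a voiceless consonant), it takes -ovo, giving *wefovo*.

wefovo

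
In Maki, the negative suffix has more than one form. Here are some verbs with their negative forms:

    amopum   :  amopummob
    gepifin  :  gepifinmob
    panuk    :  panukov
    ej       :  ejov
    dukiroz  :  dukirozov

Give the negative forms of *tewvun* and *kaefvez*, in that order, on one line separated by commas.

tewvunmob, kaefvezov

The pattern is nasality of the final consonant: -mob when the stem ends in a nasal (*amopum*, *gepifin*); -ov when the stem ends in a non-nasal consonant (*panuk*, *ej*, *dukiroz*).
Since the final consonant of *tewvun* is /n/ (a nasal), it takes -mob, giving *tewvunmob*.
Since the final consonant of *kaefvez* is /z/ (non-nasal), it takes -ov, giving *kaefvezov*.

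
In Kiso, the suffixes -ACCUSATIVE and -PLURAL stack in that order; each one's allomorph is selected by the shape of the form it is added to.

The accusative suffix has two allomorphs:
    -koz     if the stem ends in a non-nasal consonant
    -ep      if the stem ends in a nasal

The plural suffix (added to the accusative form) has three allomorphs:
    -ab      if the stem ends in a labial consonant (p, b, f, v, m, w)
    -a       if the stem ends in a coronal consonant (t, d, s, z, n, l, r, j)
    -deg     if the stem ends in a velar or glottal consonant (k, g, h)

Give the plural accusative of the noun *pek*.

*pek*: final consonant = /k/, non-nasal → -koz → *pekkoz*.
The final consonant of the accusative form *pekkoz* is /z/, which is coronal, so the plural suffix is -a, giving *pekkoza*.

pekkoza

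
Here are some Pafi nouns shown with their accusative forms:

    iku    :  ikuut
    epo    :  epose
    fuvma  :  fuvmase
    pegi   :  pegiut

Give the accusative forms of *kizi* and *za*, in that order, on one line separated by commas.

The pattern is height harmony: -ut when the last vowel of the stem is a high vowel (*iku*, *pegi*); -se when the last vowel of the stem is a non-high vowel (*epo*, *fuvma*).
*kizi*: last vowel = /i/, a high vowel → -ut → *kiziut*.
*za*: last vowel = /a/, a non-high vowel → -se → *zase*.

kiziut, zase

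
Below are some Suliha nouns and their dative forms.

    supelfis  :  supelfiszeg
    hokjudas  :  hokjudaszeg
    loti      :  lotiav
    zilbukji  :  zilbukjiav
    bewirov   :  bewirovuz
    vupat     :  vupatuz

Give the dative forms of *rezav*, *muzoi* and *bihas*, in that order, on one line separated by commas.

rezavuz, muzoiav, bihaszeg

The suffix is conditioned by the final sound: -zeg when the stem ends in a sibilant (*supelfis*, *hokjudas*); -uz when the stem ends in a non-sibilant consonant (*bewirov*, *vupat*); -av when the stem ends in a vowel (*loti*, *zilbukji*).
*rezav*: final sound = /v/, a non-sibilant consonant → -uz → *rezavuz*.
Since the final sound of *muzoi* is /i/ (a vowel), it takes -av, giving *muzoiav*.
*bihas*: final sound = /s/, a sibilant → -zeg → *bihaszeg*.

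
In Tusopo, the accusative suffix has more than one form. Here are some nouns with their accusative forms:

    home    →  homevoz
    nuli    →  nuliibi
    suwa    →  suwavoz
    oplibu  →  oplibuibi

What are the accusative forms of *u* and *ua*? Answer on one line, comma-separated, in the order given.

uibi, uavoz

The pattern is height harmony: -ibi when the last vowel of the stem is a high vowel (*nuli*, *oplibu*); -voz when the last vowel of the stem is a non-high vowel (*home*, *suwa*).
The last vowel of *u* is /u/, which is a high vowel, so the suffix is -ibi, giving *uibi*.
*ua* — last vowel /a/ (a non-high vowel) → -voz → *uavoz*.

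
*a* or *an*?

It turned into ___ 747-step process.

a

The indefinite article is chosen by the initial *sound* of the following word, not its spelling.
The number *747* is spoken "seven hundred …", beginning with /ˈsɛvən/ — a consonant sound.
So the article is *a*: It turned into a 747-step process.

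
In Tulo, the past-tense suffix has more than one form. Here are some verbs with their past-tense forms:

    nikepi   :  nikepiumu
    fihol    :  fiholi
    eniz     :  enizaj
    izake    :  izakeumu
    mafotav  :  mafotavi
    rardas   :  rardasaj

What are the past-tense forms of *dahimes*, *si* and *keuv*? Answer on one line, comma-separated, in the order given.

The suffix is conditioned by the final sound: -aj when the stem ends in a sibilant (*eniz*, *rardas*); -i when the stem ends in a non-sibilant consonant (*fihol*, *mafotav*); -umu when the stem ends in a vowel (*nikepi*, *izake*).
*dahimes*: final sound = /s/, a sibilant → -aj → *dahimesaj*.
The final sound of *si* is /i/, which is a vowel, so the suffix is -umu, giving *siumu*.
*keuv* — final sound /v/ (a non-sibilant consonant) → -i → *keuvi*.

dahimesaj, siumu, keuvi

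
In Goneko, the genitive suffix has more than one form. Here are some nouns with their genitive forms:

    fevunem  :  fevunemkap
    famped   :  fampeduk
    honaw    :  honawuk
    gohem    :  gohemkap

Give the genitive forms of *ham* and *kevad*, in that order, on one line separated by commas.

hamkap, kevaduk

Looking at the final consonant of each stem: -kap when the stem ends in a nasal (*fevunem*, *gohem*); -uk when the stem ends in a non-nasal consonant (*famped*, *honaw*).
*ham*: final consonant = /m/, a nasal → -kap → *hamkap*.
Since the final consonant of *kevad* is /d/ (non-nasal), it takes -uk, giving *kevaduk*.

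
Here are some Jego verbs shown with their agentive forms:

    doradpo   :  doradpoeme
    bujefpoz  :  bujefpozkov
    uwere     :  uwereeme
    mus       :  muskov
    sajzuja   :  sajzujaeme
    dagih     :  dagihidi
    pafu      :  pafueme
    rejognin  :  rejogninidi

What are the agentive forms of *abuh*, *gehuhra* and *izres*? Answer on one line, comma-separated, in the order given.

The alternation tracks the final sound of the stem — -kov when the stem ends in a sibilant (*bujefpoz*, *mus*); -idi when the stem ends in a non-sibilant consonant (*dagih*, *rejognin*); -eme when the stem ends in a vowel (*doradpo*, *uwere*, *sajzuja*, *pafu*).
The final sound of *abuh* is /h/, which is a non-sibilant consonant, so the suffix is -idi, giving *abuhidi*.
The final sound of *gehuhra* is /a/, which is a vowel, so the suffix is -eme, giving *gehuhraeme*.
The final sound of *izres* is /s/, which is a sibilant, so the suffix is -kov, giving *izreskov*.

abuhidi, gehuhraeme, izreskov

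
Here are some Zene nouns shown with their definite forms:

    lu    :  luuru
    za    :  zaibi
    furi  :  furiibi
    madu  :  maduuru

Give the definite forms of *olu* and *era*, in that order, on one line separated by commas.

The suffix is conditioned by the last vowel: -uru when the last vowel of the stem is a rounded vowel (*lu*, *madu*); -ibi when the last vowel of the stem is an unrounded vowel (*za*, *furi*).
*olu* — last vowel /u/ (a rounded vowel) → -uru → *oluuru*.
*era*: last vowel = /a/, an unrounded vowel → -ibi → *eraibi*.

oluuru, eraibi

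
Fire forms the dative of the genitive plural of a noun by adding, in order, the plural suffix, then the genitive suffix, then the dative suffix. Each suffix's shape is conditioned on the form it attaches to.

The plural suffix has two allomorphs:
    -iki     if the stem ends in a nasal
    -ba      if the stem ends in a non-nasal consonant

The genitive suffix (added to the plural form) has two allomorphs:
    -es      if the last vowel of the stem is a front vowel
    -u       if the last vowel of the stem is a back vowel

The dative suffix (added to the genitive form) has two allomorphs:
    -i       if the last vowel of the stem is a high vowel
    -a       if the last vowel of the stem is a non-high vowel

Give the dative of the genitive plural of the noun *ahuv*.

The final consonant of *ahuv* is /v/, which is non-nasal, so the plural suffix is -ba, giving *ahuvba*.
The plural form *ahuvba*: last vowel = /a/, a back vowel → -u → *ahuvbau*.
The genitive form *ahuvbau* — last vowel /u/ (a high vowel) → -i → *ahuvbaui*.

ahuvbaui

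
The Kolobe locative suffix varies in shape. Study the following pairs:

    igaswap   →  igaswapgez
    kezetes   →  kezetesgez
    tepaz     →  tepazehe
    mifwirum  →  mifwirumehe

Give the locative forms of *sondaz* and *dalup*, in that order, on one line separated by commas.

The alternation tracks the final consonant of the stem — -gez when the stem ends in a voiceless consonant (*igaswap*, *kezetes*); -ehe when the stem ends in a voiced consonant (*tepaz*, *mifwirum*).
*sondaz*: final consonant = /z/, voiced → -ehe → *sondazehe*.
*dalup* — final consonant /p/ (voiceless) → -gez → *dalupgez*.

sondazehe, dalupgez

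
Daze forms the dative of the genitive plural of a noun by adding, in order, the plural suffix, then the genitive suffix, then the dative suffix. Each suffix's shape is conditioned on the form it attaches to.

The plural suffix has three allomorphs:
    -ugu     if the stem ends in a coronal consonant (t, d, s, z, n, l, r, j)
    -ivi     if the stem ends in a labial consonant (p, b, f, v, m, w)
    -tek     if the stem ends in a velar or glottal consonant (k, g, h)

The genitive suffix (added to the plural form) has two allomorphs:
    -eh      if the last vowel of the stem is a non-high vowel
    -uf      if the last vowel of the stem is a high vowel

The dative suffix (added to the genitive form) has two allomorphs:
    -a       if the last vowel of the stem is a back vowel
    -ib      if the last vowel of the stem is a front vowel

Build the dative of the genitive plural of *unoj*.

The final consonant of *unoj* is /j/, which is coronal, so the plural suffix is -ugu, giving *unojugu*.
The plural form *unojugu*: last vowel = /u/, a high vowel → -uf → *unojuguuf*.
The genitive form *unojuguuf*: last vowel = /u/, a back vowel → -a → *unojuguufa*.

unojuguufa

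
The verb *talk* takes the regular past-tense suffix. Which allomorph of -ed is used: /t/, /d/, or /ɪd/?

The stem *talk* ends in a voiceless consonant other than /t/.
The -ed suffix is realized as /ɪd/ after /t, d/; as /t/ after other voiceless consonants; and as /d/ after other voiced sounds.
So -ed on *talk* is pronounced /t/.

/t/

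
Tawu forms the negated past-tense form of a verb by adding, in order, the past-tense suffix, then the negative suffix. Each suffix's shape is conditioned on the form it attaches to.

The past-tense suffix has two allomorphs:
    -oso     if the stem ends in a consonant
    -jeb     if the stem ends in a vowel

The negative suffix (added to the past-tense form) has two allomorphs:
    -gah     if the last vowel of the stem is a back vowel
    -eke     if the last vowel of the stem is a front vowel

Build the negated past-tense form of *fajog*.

*fajog*: final sound = /g/, a consonant → -oso → *fajogoso*.
The last vowel of the past-tense form *fajogoso* is /o/, which is a back vowel, so the negative suffix is -gah, giving *fajogosogah*.

fajogosogah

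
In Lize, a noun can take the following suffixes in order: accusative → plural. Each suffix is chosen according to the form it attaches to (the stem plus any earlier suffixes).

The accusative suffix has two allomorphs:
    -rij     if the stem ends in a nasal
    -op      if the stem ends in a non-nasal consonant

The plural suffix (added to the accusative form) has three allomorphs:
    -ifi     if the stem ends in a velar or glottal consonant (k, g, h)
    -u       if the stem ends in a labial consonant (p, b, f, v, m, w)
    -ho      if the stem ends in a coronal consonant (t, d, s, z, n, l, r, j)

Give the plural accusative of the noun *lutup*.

lutupopu

*lutup* — final consonant /p/ (non-nasal) → -op → *lutupop*.
The final consonant of the accusative form *lutupop* is /p/, which is labial, so the plural suffix is -u, giving *lutupopu*.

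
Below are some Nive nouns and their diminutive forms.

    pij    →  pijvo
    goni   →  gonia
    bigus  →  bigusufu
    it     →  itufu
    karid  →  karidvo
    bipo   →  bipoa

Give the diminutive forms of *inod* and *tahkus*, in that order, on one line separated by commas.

The pattern is voicing of the final sound: -ufu when the stem ends in a voiceless consonant (*bigus*, *it*); -vo when the stem ends in a voiced consonant (*pij*, *karid*); -a when the stem ends in a vowel (*goni*, *bipo*).
*inod*: final sound = /d/, a voiced consonant → -vo → *inodvo*.
Since the final sound of *tahkus* is /s/ (a voiceless consonant), it takes -ufu, giving *tahkusufu*.

inodvo, tahkusufu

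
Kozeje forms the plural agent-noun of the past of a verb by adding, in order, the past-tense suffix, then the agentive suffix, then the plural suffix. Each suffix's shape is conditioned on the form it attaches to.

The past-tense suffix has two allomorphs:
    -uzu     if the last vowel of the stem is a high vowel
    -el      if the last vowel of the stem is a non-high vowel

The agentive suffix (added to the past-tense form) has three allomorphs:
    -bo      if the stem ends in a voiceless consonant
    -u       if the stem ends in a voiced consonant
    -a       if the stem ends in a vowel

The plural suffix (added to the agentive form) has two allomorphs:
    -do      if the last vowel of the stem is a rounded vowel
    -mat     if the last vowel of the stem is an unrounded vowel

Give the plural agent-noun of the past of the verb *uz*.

uzuzuamat

*uz* — last vowel /u/ (a high vowel) → -uzu → *uzuzu*.
The past-tense form *uzuzu* — final sound /u/ (a vowel) → -a → *uzuzua*.
The agentive form *uzuzua*: last vowel = /a/, an unrounded vowel → -mat → *uzuzuamat*.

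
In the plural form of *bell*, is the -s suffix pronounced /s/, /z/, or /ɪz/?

/z/

The stem *bell* ends in a voiced non-sibilant sound.
The plural suffix surfaces as /ɪz/ after sibilants, /s/ after other voiceless consonants, and /z/ after other voiced sounds.
So the plural -s on *bell* is pronounced /z/.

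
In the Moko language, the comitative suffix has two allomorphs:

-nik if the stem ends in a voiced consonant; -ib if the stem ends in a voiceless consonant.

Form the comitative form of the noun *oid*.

*oid*: final consonant = /d/, voiced → -nik → *oidnik*.

oidnik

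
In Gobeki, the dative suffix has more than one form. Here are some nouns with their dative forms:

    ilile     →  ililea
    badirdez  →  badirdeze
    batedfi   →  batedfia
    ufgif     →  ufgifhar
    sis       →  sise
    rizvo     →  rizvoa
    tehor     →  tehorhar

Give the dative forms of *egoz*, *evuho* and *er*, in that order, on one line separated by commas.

The alternation tracks the final sound of the stem — -e when the stem ends in a sibilant (*badirdez*, *sis*); -har when the stem ends in a non-sibilant consonant (*ufgif*, *tehor*); -a when the stem ends in a vowel (*ilile*, *batedfi*, *rizvo*).
*egoz* — final sound /z/ (a sibilant) → -e → *egoze*.
The final sound of *evuho* is /o/, which is a vowel, so the suffix is -a, giving *evuhoa*.
The final sound of *er* is /r/, which is a non-sibilant consonant, so the suffix is -har, giving *erhar*.

egoze, evuhoa, erhar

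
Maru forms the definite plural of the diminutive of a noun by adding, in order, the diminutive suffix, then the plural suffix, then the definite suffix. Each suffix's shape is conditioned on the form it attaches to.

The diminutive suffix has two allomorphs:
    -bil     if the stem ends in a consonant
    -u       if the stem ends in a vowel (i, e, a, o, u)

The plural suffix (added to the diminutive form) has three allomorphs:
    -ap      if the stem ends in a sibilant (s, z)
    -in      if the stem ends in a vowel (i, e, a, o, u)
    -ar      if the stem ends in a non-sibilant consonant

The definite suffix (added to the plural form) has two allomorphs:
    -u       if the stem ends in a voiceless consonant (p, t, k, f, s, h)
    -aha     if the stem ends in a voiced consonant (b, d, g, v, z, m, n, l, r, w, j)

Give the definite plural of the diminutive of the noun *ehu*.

ehuuinaha

Since the final sound of *ehu* is /u/ (a vowel), it takes -u, giving *ehuu*.
The diminutive form *ehuu* — final sound /u/ (a vowel) → -in → *ehuuin*.
The plural form *ehuuin*: final consonant = /n/, voiced → -aha → *ehuuinaha*.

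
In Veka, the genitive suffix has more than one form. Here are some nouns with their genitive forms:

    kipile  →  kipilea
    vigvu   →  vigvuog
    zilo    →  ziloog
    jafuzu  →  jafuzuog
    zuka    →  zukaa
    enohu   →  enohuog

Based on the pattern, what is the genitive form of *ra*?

The alternation tracks the last vowel of the stem — -og when the last vowel of the stem is a rounded vowel (*vigvu*, *zilo*, *jafuzu*, *enohu*); -a when the last vowel of the stem is an unrounded vowel (*kipile*, *zuka*).
Since the last vowel of *ra* is /a/ (an unrounded vowel), it takes -a, giving *raa*.

raa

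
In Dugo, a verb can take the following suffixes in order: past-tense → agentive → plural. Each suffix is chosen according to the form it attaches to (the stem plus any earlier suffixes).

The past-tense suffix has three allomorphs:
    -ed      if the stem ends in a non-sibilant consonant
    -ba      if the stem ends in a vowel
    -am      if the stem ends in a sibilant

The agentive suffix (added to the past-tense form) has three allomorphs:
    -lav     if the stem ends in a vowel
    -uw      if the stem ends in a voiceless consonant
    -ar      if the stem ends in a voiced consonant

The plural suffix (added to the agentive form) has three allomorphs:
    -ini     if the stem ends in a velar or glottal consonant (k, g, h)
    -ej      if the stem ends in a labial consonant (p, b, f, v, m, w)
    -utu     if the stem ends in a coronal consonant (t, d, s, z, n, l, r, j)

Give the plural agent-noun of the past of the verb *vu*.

vubalavej

*vu*: final sound = /u/, a vowel → -ba → *vuba*.
Since the final sound of the past-tense form *vuba* is /a/ (a vowel), it takes -lav, giving *vubalav*.
The agentive form *vubalav* — final consonant /v/ (labial) → -ej → *vubalavej*.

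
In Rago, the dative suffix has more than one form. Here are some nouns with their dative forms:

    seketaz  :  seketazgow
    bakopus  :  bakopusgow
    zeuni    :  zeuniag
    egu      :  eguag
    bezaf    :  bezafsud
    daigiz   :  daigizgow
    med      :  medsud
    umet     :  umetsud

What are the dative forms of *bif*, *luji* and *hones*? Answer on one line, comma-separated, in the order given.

Looking at the final sound of each stem: -gow when the stem ends in a sibilant (*seketaz*, *bakopus*, *daigiz*); -sud when the stem ends in a non-sibilant consonant (*bezaf*, *med*, *umet*); -ag when the stem ends in a vowel (*zeuni*, *egu*).
Since the final sound of *bif* is /f/ (a non-sibilant consonant), it takes -sud, giving *bifsud*.
Since the final sound of *luji* is /i/ (a vowel), it takes -ag, giving *lujiag*.
The final sound of *hones* is /s/, which is a sibilant, so the suffix is -gow, giving *honesgow*.

bifsud, lujiag, honesgow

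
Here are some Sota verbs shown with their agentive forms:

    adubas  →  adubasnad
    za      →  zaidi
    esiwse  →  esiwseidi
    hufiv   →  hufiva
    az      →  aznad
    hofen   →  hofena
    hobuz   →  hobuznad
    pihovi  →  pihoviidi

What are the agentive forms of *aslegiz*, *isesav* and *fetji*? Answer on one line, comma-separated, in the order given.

The suffix is conditioned by the final sound: -nad when the stem ends in a sibilant (*adubas*, *az*, *hobuz*); -a when the stem ends in a non-sibilant consonant (*hufiv*, *hofen*); -idi when the stem ends in a vowel (*za*, *esiwse*, *pihovi*).
Since the final sound of *aslegiz* is /z/ (a sibilant), it takes -nad, giving *aslegiznad*.
Since the final sound of *isesav* is /v/ (a non-sibilant consonant), it takes -a, giving *isesava*.
*fetji* — final sound /i/ (a vowel) → -idi → *fetjiidi*.

aslegiznad, isesava, fetjiidi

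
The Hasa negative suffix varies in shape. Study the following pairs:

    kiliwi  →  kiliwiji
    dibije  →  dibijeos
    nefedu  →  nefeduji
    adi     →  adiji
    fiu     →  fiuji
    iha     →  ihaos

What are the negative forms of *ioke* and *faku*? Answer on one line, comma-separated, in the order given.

iokeos, fakuji

The suffix is conditioned by the last vowel: -ji when the last vowel of the stem is a high vowel (*kiliwi*, *nefedu*, *adi*, *fiu*); -os when the last vowel of the stem is a non-high vowel (*dibije*, *iha*).
Since the last vowel of *ioke* is /e/ (a non-high vowel), it takes -os, giving *iokeos*.
Since the last vowel of *faku* is /u/ (a high vowel), it takes -ji, giving *fakuji*.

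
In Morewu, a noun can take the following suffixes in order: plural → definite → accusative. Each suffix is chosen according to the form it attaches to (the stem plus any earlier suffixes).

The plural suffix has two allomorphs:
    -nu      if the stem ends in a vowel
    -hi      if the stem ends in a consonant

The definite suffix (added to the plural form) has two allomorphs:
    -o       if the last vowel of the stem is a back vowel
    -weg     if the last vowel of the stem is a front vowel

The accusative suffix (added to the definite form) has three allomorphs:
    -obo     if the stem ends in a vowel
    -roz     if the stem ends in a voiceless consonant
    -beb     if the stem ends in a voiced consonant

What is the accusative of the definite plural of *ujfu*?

The final sound of *ujfu* is /u/, which is a vowel, so the plural suffix is -nu, giving *ujfunu*.
The plural form *ujfunu* — last vowel /u/ (a back vowel) → -o → *ujfunuo*.
The definite form *ujfunuo*: final sound = /o/, a vowel → -obo → *ujfunuoobo*.

ujfunuoobo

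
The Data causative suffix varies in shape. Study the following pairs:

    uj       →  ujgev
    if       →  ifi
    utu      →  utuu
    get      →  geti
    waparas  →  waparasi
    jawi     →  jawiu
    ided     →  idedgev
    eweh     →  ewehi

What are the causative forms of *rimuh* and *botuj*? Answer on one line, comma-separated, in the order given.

The pattern is voicing of the final sound: -i when the stem ends in a voiceless consonant (*if*, *get*, *waparas*, *eweh*); -gev when the stem ends in a voiced consonant (*uj*, *ided*); -u when the stem ends in a vowel (*utu*, *jawi*).
*rimuh*: final sound = /h/, a voiceless consonant → -i → *rimuhi*.
*botuj*: final sound = /j/, a voiced consonant → -gev → *botujgev*.

rimuhi, botujgev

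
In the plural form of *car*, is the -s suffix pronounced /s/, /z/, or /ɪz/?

/z/

The stem *car* ends in a voiced non-sibilant sound.
The plural suffix surfaces as /ɪz/ after sibilants, /s/ after other voiceless consonants, and /z/ after other voiced sounds.
So the plural -s on *car* is pronounced /z/.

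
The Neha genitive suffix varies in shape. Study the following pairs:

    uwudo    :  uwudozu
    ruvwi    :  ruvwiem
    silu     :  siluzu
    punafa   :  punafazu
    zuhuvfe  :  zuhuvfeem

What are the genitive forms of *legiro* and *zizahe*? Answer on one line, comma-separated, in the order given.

legirozu, zizaheem

The pattern is front/back vowel harmony: -em when the last vowel of the stem is a front vowel (*ruvwi*, *zuhuvfe*); -zu when the last vowel of the stem is a back vowel (*uwudo*, *silu*, *punafa*).
Since the last vowel of *legiro* is /o/ (a back vowel), it takes -zu, giving *legirozu*.
Since the last vowel of *zizahe* is /e/ (a front vowel), it takes -em, giving *zizaheem*.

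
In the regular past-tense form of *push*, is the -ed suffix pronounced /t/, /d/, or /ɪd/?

The stem *push* ends in a voiceless consonant other than /t/.
The -ed suffix is realized as /ɪd/ after /t, d/; as /t/ after other voiceless consonants; and as /d/ after other voiced sounds.
So -ed on *push* is pronounced /t/.

/t/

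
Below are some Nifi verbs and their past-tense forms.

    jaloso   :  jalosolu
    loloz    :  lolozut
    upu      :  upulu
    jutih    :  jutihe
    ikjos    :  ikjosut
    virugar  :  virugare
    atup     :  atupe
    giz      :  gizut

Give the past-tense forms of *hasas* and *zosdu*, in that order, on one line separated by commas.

The alternation tracks the final sound of the stem — -ut when the stem ends in a sibilant (*loloz*, *ikjos*, *giz*); -e when the stem ends in a non-sibilant consonant (*jutih*, *virugar*, *atup*); -lu when the stem ends in a vowel (*jaloso*, *upu*).
The final sound of *hasas* is /s/, which is a sibilant, so the suffix is -ut, giving *hasasut*.
*zosdu* — final sound /u/ (a vowel) → -lu → *zosdulu*.

hasasut, zosdulu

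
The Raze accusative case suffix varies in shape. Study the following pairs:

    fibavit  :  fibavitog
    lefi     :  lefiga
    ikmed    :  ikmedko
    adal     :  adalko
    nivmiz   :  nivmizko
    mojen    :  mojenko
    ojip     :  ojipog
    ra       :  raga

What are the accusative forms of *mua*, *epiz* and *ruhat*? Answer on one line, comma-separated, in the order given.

muaga, epizko, ruhatog

The alternation tracks the final sound of the stem — -og when the stem ends in a voiceless consonant (*fibavit*, *ojip*); -ko when the stem ends in a voiced consonant (*ikmed*, *adal*, *nivmiz*, *mojen*); -ga when the stem ends in a vowel (*lefi*, *ra*).
*mua* — final sound /a/ (a vowel) → -ga → *muaga*.
The final sound of *epiz* is /z/, which is a voiced consonant, so the suffix is -ko, giving *epizko*.
*ruhat* — final sound /t/ (a voiceless consonant) → -og → *ruhatog*.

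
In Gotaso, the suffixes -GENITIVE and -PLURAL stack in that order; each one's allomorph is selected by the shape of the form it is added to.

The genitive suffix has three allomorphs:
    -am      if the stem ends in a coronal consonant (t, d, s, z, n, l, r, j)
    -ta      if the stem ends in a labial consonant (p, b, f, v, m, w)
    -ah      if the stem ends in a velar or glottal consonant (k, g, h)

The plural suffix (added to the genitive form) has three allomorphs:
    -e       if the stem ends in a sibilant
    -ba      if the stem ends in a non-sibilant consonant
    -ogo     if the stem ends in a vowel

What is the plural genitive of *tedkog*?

tedkogahba

*tedkog* — final consonant /g/ (velar/glottal) → -ah → *tedkogah*.
The final sound of the genitive form *tedkogah* is /h/, which is a non-sibilant consonant, so the plural suffix is -ba, giving *tedkogahba*.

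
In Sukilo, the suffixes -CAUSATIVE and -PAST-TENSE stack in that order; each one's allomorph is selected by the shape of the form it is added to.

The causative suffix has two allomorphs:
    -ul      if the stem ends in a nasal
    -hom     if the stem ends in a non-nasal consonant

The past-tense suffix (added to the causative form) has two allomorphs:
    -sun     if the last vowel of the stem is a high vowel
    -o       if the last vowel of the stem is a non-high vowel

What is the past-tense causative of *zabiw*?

*zabiw*: final consonant = /w/, non-nasal → -hom → *zabiwhom*.
The causative form *zabiwhom* — last vowel /o/ (a non-high vowel) → -o → *zabiwhomo*.

zabiwhomo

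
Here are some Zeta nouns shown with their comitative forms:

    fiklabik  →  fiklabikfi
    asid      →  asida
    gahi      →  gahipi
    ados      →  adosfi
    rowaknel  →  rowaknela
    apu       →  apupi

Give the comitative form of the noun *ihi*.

ihipi

The pattern is voicing of the final sound: -fi when the stem ends in a voiceless consonant (*fiklabik*, *ados*); -a when the stem ends in a voiced consonant (*asid*, *rowaknel*); -pi when the stem ends in a vowel (*gahi*, *apu*).
*ihi*: final sound = /i/, a vowel → -pi → *ihipi*.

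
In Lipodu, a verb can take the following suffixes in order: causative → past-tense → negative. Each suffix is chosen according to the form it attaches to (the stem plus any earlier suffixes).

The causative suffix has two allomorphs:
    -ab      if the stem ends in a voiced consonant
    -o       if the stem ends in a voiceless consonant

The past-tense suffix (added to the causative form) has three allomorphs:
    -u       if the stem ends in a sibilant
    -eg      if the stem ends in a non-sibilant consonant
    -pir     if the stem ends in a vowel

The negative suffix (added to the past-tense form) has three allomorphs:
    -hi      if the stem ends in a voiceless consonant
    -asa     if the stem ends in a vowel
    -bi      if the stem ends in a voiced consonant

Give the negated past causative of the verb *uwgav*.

uwgavabegbi

*uwgav*: final consonant = /v/, voiced → -ab → *uwgavab*.
The causative form *uwgavab* — final sound /b/ (a non-sibilant consonant) → -eg → *uwgavabeg*.
The final sound of the past-tense form *uwgavabeg* is /g/, which is a voiced consonant, so the negative suffix is -bi, giving *uwgavabegbi*.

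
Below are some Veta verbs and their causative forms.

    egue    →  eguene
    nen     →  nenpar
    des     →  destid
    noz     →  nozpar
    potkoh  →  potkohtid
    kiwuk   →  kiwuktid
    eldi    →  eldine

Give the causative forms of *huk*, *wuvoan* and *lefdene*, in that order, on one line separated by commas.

The suffix is conditioned by the final sound: -tid when the stem ends in a voiceless consonant (*des*, *potkoh*, *kiwuk*); -par when the stem ends in a voiced consonant (*nen*, *noz*); -ne when the stem ends in a vowel (*egue*, *eldi*).
*huk* — final sound /k/ (a voiceless consonant) → -tid → *huktid*.
The final sound of *wuvoan* is /n/, which is a voiced consonant, so the suffix is -par, giving *wuvoanpar*.
*lefdene* — final sound /e/ (a vowel) → -ne → *lefdenene*.

huktid, wuvoanpar, lefdenene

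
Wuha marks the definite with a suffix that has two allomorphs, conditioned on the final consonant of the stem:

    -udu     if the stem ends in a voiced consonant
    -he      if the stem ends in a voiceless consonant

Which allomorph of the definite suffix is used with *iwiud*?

*iwiud* — final consonant /d/ (voiced) → -udu.

-udu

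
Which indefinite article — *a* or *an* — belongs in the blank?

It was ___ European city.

The indefinite article is chosen by the initial *sound* of the following word, not its spelling.
*European* begins with the sound /jʊ/ (eu pronounced /jʊ/) — a consonant sound.
So the article is *a*: It was a European city.

a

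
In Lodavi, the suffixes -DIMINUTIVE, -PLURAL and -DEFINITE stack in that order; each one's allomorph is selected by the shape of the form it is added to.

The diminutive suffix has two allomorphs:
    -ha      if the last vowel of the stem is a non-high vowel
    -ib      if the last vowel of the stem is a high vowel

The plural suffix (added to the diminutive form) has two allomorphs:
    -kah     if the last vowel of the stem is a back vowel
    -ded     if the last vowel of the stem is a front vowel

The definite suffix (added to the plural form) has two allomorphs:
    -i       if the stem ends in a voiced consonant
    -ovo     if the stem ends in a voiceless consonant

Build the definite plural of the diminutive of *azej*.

azejhakahovo

Since the last vowel of *azej* is /e/ (a non-high vowel), it takes -ha, giving *azejha*.
The last vowel of the diminutive form *azejha* is /a/, which is a back vowel, so the plural suffix is -kah, giving *azejhakah*.
The final consonant of the plural form *azejhakah* is /h/, which is voiceless, so the definite suffix is -ovo, giving *azejhakahovo*.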